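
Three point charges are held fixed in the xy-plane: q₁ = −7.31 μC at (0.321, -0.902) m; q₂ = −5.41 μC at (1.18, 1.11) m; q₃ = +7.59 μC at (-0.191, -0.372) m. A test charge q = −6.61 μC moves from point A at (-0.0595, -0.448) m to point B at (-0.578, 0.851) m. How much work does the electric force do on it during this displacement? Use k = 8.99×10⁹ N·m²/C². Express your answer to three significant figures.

The work done by the electric force is W_field = −ΔU = −q(V_B − V_A) = q(V_A − V_B).
At A: distances to the source charges are 0.592 m, 1.99 m, 0.152 m; V_A = Σ kqᵢ/rᵢ = 3.14×10⁵ V.
At B: distances to the source charges are 1.97 m, 1.78 m, 1.28 m; V_B = Σ kqᵢ/rᵢ = -7530 V.
ΔV = V_B − V_A = -3.21×10⁵ V.
W_field = −qΔV = −(-6.61×10⁻⁶ C)(-3.21×10⁵ V) = -2.12 J.

-2.12 J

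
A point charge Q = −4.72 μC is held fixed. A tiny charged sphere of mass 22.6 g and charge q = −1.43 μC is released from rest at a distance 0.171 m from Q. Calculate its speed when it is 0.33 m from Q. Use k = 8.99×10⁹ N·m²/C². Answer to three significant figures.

Only the electrostatic force acts, so mechanical energy is conserved: ½mv² = U₁ − U₂ = kQq(1/r₁ − 1/r₂).
U₁ − U₂ = (8.99×10⁹ N·m²/C²)(-4.72×10⁻⁶ C)(-1.43×10⁻⁶ C)(1/0.171 − 1/0.330) = 0.171 J.
v = √(2·0.171/0.0226) = 3.89 m/s.

3.89 m/s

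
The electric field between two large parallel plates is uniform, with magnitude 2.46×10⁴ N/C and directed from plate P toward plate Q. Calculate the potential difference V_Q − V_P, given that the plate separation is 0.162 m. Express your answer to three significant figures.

In a uniform field, potential decreases in the direction of E: ΔV = −E·d for a displacement d parallel to E.
Going from P to Q is a displacement of 0.162 m along the field, so V_Q − V_P = −Ed = -3990 V.

-3990 V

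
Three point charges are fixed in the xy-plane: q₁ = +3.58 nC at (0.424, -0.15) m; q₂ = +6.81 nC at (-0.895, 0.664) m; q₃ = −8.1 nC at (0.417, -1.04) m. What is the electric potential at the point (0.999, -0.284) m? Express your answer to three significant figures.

Electric potential is a scalar, so the contributions from each charge add algebraically: V = Σ kqᵢ/rᵢ.
Distances from the field point to each charge: r₁ = 0.590 m, r₂ = 2.12 m, r₃ = 0.954 m.
V = k[(3.58×10⁻⁹)/(0.590) + (6.81×10⁻⁹)/(2.12) + (-8.10×10⁻⁹)/(0.954)] = 7.09 V.

7.09 V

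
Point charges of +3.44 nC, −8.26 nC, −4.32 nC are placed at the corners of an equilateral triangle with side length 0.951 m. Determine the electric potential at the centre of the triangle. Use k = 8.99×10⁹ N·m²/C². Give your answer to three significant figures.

The total potential is the scalar sum of each charge's contribution, V = Σ kqᵢ/rᵢ.
The distance from each vertex to the centroid is a/√3 = 0.549 m.
V = k[(3.44×10⁻⁹)/(0.549) + (-8.26×10⁻⁹)/(0.549) + (-4.32×10⁻⁹)/(0.549)] = -150 V.

-150 V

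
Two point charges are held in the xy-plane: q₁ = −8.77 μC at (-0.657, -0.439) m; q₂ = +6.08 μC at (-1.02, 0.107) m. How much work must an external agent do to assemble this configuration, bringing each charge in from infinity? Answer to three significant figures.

The work to assemble the configuration equals its total potential energy, U = Σ kqᵢqⱼ/rᵢⱼ over all pairs.
Pair separations: r₁₂ = 0.656 m.
U = (-0.731) = -0.731 J.

-0.731 J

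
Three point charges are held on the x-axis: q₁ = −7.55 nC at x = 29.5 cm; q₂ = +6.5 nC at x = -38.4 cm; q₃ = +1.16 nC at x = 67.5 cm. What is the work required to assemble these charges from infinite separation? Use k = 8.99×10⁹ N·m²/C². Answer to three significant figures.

The assembly work is the sum of pairwise potential energies, U = Σ_{i<j} kqᵢqⱼ/rᵢⱼ.
Pair separations: r₁₂ = 0.679 m, r₁₃ = 0.380 m, r₂₃ = 1.06 m.
U = (-6.50×10⁻⁷) + (-2.07×10⁻⁷) + (6.40×10⁻⁸) = -7.93×10⁻⁷ J.

-7.93×10⁻⁷ J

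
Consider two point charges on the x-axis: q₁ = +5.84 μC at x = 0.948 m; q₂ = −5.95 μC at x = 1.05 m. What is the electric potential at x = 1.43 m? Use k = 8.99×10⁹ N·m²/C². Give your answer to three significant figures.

-3.18×10⁴ V

Electric potential is a scalar, so the contributions from each charge add algebraically: V = Σ kqᵢ/rᵢ.
Distances from the field point to each charge: r₁ = 0.482 m, r₂ = 0.380 m.
V = k[(5.84×10⁻⁶)/(0.482) + (-5.95×10⁻⁶)/(0.380)] = -3.18×10⁴ V.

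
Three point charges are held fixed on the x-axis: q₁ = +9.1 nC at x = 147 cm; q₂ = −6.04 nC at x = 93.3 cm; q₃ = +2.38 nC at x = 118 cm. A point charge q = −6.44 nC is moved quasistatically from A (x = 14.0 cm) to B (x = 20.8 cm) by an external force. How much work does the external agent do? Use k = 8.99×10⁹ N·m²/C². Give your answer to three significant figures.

1.07×10⁻⁸ J

For quasistatic motion the external work equals the change in potential energy: W_ext = qΔV = q(V_B − V_A).
At A: distances to the source charges are 1.33 m, 0.793 m, 1.04 m; V_A = Σ kqᵢ/rᵢ = 13.6 V.
At B: distances to the source charges are 1.26 m, 0.725 m, 0.972 m; V_B = Σ kqᵢ/rᵢ = 11.9 V.
ΔV = V_B − V_A = -1.67 V.
W_ext = qΔV = (-6.44×10⁻⁹ C)(-1.67 V) = 1.07×10⁻⁸ J.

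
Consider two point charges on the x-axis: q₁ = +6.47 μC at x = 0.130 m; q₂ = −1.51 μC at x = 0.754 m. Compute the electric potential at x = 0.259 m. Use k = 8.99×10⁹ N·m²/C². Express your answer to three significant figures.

Electric potential is a scalar, so the contributions from each charge add algebraically: V = Σ kqᵢ/rᵢ.
Distances from the field point to each charge: r₁ = 0.129 m, r₂ = 0.495 m.
V = k[(6.47×10⁻⁶)/(0.129) + (-1.51×10⁻⁶)/(0.495)] = 4.23×10⁵ V.

4.23×10⁵ V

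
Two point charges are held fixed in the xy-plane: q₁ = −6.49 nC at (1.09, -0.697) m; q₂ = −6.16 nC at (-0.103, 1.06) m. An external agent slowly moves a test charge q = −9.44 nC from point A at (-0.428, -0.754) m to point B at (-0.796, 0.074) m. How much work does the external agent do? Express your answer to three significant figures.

For quasistatic motion the external work equals the change in potential energy: W_ext = qΔV = q(V_B − V_A).
At A: distances to the source charges are 1.52 m, 1.84 m; V_A = Σ kqᵢ/rᵢ = -68.5 V.
At B: distances to the source charges are 2.04 m, 1.21 m; V_B = Σ kqᵢ/rᵢ = -74.6 V.
ΔV = V_B − V_A = -6.13 V.
W_ext = qΔV = (-9.44×10⁻⁹ C)(-6.13 V) = 5.78×10⁻⁸ J.

5.78×10⁻⁸ J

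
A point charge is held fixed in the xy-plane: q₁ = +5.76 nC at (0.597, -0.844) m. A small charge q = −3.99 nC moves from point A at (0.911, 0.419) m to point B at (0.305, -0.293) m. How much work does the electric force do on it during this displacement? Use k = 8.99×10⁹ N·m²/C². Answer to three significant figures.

1.73×10⁻⁷ J

The work done by the electric force is W_field = −ΔU = −q(V_B − V_A) = q(V_A − V_B).
At A: distance to the source charge is 1.30 m; V_A = kq₁/r = 39.8 V.
At B: distance to the source charge is 0.624 m; V_B = kq₁/r = 83.0 V.
ΔV = V_B − V_A = 43.3 V.
W_field = −qΔV = −(-3.99×10⁻⁹ C)(43.3 V) = 1.73×10⁻⁷ J.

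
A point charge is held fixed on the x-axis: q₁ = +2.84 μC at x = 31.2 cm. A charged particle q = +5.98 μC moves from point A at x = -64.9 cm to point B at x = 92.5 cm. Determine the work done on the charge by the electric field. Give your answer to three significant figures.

-0.0902 J

The work done by the electric force is W_field = −ΔU = −q(V_B − V_A) = q(V_A − V_B).
At A: distance to the source charge is 0.961 m; V_A = kq₁/r = 2.66×10⁴ V.
At B: distance to the source charge is 0.613 m; V_B = kq₁/r = 4.17×10⁴ V.
ΔV = V_B − V_A = 1.51×10⁴ V.
W_field = −qΔV = −(5.98×10⁻⁶ C)(1.51×10⁴ V) = -0.0902 J.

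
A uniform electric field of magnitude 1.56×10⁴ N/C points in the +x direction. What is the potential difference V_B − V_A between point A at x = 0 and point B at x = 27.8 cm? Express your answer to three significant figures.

In a uniform field, potential decreases in the direction of E: V_B − V_A = −E·Δx.
V_B − V_A = −(1.56×10⁴ V/m)(0.278 m) = -4340 V.

-4340 V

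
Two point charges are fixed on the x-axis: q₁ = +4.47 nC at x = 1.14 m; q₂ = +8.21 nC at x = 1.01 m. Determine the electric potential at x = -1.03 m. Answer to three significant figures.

54.7 V

The total potential is the scalar sum of each charge's contribution, V = Σ kqᵢ/rᵢ.
Distances from the field point to each charge: r₁ = 2.17 m, r₂ = 2.04 m.
V = k[(4.47×10⁻⁹)/(2.17) + (8.21×10⁻⁹)/(2.04)] = 54.7 V.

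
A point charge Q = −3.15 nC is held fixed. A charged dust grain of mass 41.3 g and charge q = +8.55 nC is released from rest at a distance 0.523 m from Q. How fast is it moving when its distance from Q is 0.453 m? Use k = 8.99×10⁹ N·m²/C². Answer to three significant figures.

1.86×10⁻³ m/s

Only the electrostatic force acts, so mechanical energy is conserved: ½mv² = U₁ − U₂ = kQq(1/r₁ − 1/r₂).
U₁ − U₂ = (8.99×10⁹ N·m²/C²)(-3.15×10⁻⁹ C)(8.55×10⁻⁹ C)(1/0.523 − 1/0.453) = 7.15×10⁻⁸ J.
v = √(2·7.15×10⁻⁸/0.0413) = 1.86×10⁻³ m/s.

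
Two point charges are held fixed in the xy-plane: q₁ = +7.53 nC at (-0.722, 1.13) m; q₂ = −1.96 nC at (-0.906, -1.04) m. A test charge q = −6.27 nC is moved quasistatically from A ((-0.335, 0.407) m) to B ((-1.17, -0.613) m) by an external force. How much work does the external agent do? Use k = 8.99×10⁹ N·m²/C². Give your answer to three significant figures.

4.31×10⁻⁷ J

For quasistatic motion the external work equals the change in potential energy: W_ext = qΔV = q(V_B − V_A).
At A: distances to the source charges are 0.820 m, 1.56 m; V_A = Σ kqᵢ/rᵢ = 71.2 V.
At B: distances to the source charges are 1.80 m, 0.502 m; V_B = Σ kqᵢ/rᵢ = 2.52 V.
ΔV = V_B − V_A = -68.7 V.
W_ext = qΔV = (-6.27×10⁻⁹ C)(-68.7 V) = 4.31×10⁻⁷ J.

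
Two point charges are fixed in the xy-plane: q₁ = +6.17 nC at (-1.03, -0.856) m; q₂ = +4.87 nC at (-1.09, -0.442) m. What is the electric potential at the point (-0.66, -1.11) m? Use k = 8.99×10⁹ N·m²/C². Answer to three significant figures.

Electric potential is a scalar, so the contributions from each charge add algebraically: V = Σ kqᵢ/rᵢ.
Distances from the field point to each charge: r₁ = 0.449 m, r₂ = 0.794 m.
V = k[(6.17×10⁻⁹)/(0.449) + (4.87×10⁻⁹)/(0.794)] = 179 V.

179 V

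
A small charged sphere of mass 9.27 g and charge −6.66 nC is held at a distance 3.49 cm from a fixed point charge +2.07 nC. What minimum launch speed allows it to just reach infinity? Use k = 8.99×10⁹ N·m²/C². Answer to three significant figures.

To just escape, total mechanical energy must reach zero at infinity: ½mv²_min + U = 0, so ½mv²_min = −U = |kQq|/r.
|U| = |kQq|/r = (8.99×10⁹ N·m²/C²)(2.07×10⁻⁹)(6.66×10⁻⁹)/(0.0349) = 3.55×10⁻⁶ J.
v_min = √(2|U|/m) = √(2·3.55×10⁻⁶/9.27×10⁻³) = 0.0277 m/s.

0.0277 m/s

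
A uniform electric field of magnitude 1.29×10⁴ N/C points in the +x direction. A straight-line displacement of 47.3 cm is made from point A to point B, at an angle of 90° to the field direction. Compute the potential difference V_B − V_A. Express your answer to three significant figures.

Only the component of displacement along E changes the potential: ΔV = −E·d·cosθ.
ΔV = −(1.29×10⁴ V/m)(0.473 m)cos90° = 0 V.

0 V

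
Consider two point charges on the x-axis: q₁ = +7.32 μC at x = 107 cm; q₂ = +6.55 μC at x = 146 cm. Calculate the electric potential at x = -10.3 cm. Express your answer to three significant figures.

9.38×10⁴ V

Electric potential is a scalar, so the contributions from each charge add algebraically: V = Σ kqᵢ/rᵢ.
Distances from the field point to each charge: r₁ = 1.17 m, r₂ = 1.56 m.
V = k[(7.32×10⁻⁶)/(1.17) + (6.55×10⁻⁶)/(1.56)] = 9.38×10⁴ V.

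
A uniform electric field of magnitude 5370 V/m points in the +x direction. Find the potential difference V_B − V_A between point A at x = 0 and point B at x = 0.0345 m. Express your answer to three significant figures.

-185 V

In a uniform field, potential decreases in the direction of E: V_B − V_A = −E·Δx.
V_B − V_A = −(5370 V/m)(0.0345 m) = -185 V.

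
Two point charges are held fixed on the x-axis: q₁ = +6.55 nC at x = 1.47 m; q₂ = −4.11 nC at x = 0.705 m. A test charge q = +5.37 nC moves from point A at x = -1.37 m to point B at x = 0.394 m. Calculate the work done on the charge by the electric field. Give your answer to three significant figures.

3.60×10⁻⁷ J

The work done by the electric force is W_field = −ΔU = −q(V_B − V_A) = q(V_A − V_B).
At A: distances to the source charges are 2.84 m, 2.08 m; V_A = Σ kqᵢ/rᵢ = 2.93 V.
At B: distances to the source charges are 1.08 m, 0.311 m; V_B = Σ kqᵢ/rᵢ = -64.1 V.
ΔV = V_B − V_A = -67.0 V.
W_field = −qΔV = −(5.37×10⁻⁹ C)(-67.0 V) = 3.60×10⁻⁷ J.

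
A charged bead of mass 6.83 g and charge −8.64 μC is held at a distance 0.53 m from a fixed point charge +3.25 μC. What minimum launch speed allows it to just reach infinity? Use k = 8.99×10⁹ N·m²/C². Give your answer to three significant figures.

11.8 m/s

To just escape, total mechanical energy must reach zero at infinity: ½mv²_min + U = 0, so ½mv²_min = −U = |kQq|/r.
|U| = |kQq|/r = (8.99×10⁹ N·m²/C²)(3.25×10⁻⁶)(8.64×10⁻⁶)/(0.530) = 0.476 J.
v_min = √(2|U|/m) = √(2·0.476/6.83×10⁻³) = 11.8 m/s.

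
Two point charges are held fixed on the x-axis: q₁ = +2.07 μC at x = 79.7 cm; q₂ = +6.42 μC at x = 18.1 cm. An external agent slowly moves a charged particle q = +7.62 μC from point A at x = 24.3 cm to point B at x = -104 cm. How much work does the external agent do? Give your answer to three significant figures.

For quasistatic motion the external work equals the change in potential energy: W_ext = qΔV = q(V_B − V_A).
At A: distances to the source charges are 0.554 m, 0.0620 m; V_A = Σ kqᵢ/rᵢ = 9.64×10⁵ V.
At B: distances to the source charges are 1.84 m, 1.22 m; V_B = Σ kqᵢ/rᵢ = 5.74×10⁴ V.
ΔV = V_B − V_A = -9.07×10⁵ V.
W_ext = qΔV = (7.62×10⁻⁶ C)(-9.07×10⁵ V) = -6.91 J.

-6.91 J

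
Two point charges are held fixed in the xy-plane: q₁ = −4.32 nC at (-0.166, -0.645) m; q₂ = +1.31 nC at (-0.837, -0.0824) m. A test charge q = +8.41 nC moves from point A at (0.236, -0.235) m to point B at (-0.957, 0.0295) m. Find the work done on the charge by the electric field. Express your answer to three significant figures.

The work done by the electric force is W_field = −ΔU = −q(V_B − V_A) = q(V_A − V_B).
At A: distances to the source charges are 0.574 m, 1.08 m; V_A = Σ kqᵢ/rᵢ = -56.8 V.
At B: distances to the source charges are 1.04 m, 0.164 m; V_B = Σ kqᵢ/rᵢ = 34.4 V.
ΔV = V_B − V_A = 91.2 V.
W_field = −qΔV = −(8.41×10⁻⁹ C)(91.2 V) = -7.67×10⁻⁷ J.

-7.67×10⁻⁷ J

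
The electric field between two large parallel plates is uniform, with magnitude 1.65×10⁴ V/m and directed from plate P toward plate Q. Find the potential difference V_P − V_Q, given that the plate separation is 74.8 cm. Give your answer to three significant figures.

In a uniform field, potential decreases in the direction of E: ΔV = −E·d for a displacement d parallel to E.
Going from Q to P is a displacement of 74.8 cm opposite to the field, so V_P − V_Q = +Ed = 1.23×10⁴ V.

1.23×10⁴ V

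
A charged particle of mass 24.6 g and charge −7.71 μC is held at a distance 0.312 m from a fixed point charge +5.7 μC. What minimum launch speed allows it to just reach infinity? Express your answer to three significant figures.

To just escape, total mechanical energy must reach zero at infinity: ½mv²_min + U = 0, so ½mv²_min = −U = |kQq|/r.
|U| = |kQq|/r = (8.99×10⁹ N·m²/C²)(5.70×10⁻⁶)(7.71×10⁻⁶)/(0.312) = 1.27 J.
v_min = √(2|U|/m) = √(2·1.27/0.0246) = 10.1 m/s.

10.1 m/s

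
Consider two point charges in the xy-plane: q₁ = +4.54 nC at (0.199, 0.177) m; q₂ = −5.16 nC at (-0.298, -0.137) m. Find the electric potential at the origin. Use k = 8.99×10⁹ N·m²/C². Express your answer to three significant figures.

11.8 V

The total potential is the scalar sum of each charge's contribution, V = Σ kqᵢ/rᵢ.
Distances from the field point to each charge: r₁ = 0.266 m, r₂ = 0.328 m.
V = k[(4.54×10⁻⁹)/(0.266) + (-5.16×10⁻⁹)/(0.328)] = 11.8 V.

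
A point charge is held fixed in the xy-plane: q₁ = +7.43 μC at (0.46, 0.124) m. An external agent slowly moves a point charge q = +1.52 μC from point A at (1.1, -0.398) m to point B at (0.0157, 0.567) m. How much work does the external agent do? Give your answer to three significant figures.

For quasistatic motion the external work equals the change in potential energy: W_ext = qΔV = q(V_B − V_A).
At A: distance to the source charge is 0.826 m; V_A = kq₁/r = 8.09×10⁴ V.
At B: distance to the source charge is 0.627 m; V_B = kq₁/r = 1.06×10⁵ V.
ΔV = V_B − V_A = 2.56×10⁴ V.
W_ext = qΔV = (1.52×10⁻⁶ C)(2.56×10⁴ V) = 0.0389 J.

0.0389 J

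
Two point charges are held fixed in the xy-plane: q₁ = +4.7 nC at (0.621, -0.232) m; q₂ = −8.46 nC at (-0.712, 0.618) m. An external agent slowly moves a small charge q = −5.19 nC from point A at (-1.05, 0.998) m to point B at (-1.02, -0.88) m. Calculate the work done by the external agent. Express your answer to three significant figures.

-5.37×10⁻⁷ J

For quasistatic motion the external work equals the change in potential energy: W_ext = qΔV = q(V_B − V_A).
At A: distances to the source charges are 2.07 m, 0.509 m; V_A = Σ kqᵢ/rᵢ = -129 V.
At B: distances to the source charges are 1.76 m, 1.53 m; V_B = Σ kqᵢ/rᵢ = -25.8 V.
ΔV = V_B − V_A = 103 V.
W_ext = qΔV = (-5.19×10⁻⁹ C)(103 V) = -5.37×10⁻⁷ J.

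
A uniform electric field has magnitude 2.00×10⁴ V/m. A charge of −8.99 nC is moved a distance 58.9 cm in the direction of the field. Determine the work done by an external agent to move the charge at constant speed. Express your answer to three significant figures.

1.06×10⁻⁴ J

The potential change for a displacement 58.9 cm in the direction of the field is ΔV = −Ed = -1.18×10⁴ V.
W_ext = qΔV = 1.06×10⁻⁴ J.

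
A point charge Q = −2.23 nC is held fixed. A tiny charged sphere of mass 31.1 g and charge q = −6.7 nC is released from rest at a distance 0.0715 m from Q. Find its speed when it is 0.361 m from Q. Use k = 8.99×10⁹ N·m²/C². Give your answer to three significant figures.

9.84×10⁻³ m/s

Only the electrostatic force acts, so mechanical energy is conserved: ½mv² = U₁ − U₂ = kQq(1/r₁ − 1/r₂).
U₁ − U₂ = (8.99×10⁹ N·m²/C²)(-2.23×10⁻⁹ C)(-6.70×10⁻⁹ C)(1/0.0715 − 1/0.361) = 1.51×10⁻⁶ J.
v = √(2·1.51×10⁻⁶/0.0311) = 9.84×10⁻³ m/s.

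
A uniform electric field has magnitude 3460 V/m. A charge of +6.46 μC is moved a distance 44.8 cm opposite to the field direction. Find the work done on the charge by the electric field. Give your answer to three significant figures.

The potential change for a displacement 44.8 cm opposite to the field direction is ΔV = +Ed = 1550 V.
W_field = −qΔV = -0.0100 J.

-0.0100 J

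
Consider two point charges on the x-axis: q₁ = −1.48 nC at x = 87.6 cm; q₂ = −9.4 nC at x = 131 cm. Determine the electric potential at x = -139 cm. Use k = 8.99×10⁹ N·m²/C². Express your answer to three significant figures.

-37.2 V

The total potential is the scalar sum of each charge's contribution, V = Σ kqᵢ/rᵢ.
Distances from the field point to each charge: r₁ = 2.27 m, r₂ = 2.70 m.
V = k[(-1.48×10⁻⁹)/(2.27) + (-9.40×10⁻⁹)/(2.70)] = -37.2 V.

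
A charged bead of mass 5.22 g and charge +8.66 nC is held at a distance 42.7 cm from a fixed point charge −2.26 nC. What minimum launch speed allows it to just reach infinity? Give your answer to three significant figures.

0.0126 m/s

To just escape, total mechanical energy must reach zero at infinity: ½mv²_min + U = 0, so ½mv²_min = −U = |kQq|/r.
|U| = |kQq|/r = (8.99×10⁹ N·m²/C²)(2.26×10⁻⁹)(8.66×10⁻⁹)/(0.427) = 4.12×10⁻⁷ J.
v_min = √(2|U|/m) = √(2·4.12×10⁻⁷/5.22×10⁻³) = 0.0126 m/s.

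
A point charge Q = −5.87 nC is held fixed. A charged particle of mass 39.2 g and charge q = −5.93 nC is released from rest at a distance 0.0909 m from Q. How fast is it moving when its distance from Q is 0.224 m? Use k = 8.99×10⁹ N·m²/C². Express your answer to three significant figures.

Only the electrostatic force acts, so mechanical energy is conserved: ½mv² = U₁ − U₂ = kQq(1/r₁ − 1/r₂).
U₁ − U₂ = (8.99×10⁹ N·m²/C²)(-5.87×10⁻⁹ C)(-5.93×10⁻⁹ C)(1/0.0909 − 1/0.224) = 2.05×10⁻⁶ J.
v = √(2·2.05×10⁻⁶/0.0392) = 0.0102 m/s.

0.0102 m/s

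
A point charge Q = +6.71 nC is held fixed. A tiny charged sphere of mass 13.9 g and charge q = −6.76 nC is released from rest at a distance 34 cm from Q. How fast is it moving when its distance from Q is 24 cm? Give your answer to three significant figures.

Only the electrostatic force acts, so mechanical energy is conserved: ½mv² = U₁ − U₂ = kQq(1/r₁ − 1/r₂).
U₁ − U₂ = (8.99×10⁹ N·m²/C²)(6.71×10⁻⁹ C)(-6.76×10⁻⁹ C)(1/0.340 − 1/0.240) = 5.00×10⁻⁷ J.
v = √(2·5.00×10⁻⁷/0.0139) = 8.48×10⁻³ m/s.

8.48×10⁻³ m/s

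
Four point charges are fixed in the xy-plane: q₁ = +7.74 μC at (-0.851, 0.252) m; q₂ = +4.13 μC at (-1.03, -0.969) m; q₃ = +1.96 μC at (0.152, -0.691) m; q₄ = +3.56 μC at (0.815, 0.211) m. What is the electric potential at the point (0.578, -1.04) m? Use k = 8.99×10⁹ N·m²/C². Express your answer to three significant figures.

Electric potential is a scalar, so the contributions from each charge add algebraically: V = Σ kqᵢ/rᵢ.
Distances from the field point to each charge: r₁ = 1.93 m, r₂ = 1.61 m, r₃ = 0.551 m, r₄ = 1.27 m.
V = k[(7.74×10⁻⁶)/(1.93) + (4.13×10⁻⁶)/(1.61) + (1.96×10⁻⁶)/(0.551) + (3.56×10⁻⁶)/(1.27)] = 1.16×10⁵ V.

1.16×10⁵ V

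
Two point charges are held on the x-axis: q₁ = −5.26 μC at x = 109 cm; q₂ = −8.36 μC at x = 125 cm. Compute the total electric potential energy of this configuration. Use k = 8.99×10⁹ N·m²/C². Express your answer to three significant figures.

The assembly work is the sum of pairwise potential energies, U = Σ_{i<j} kqᵢqⱼ/rᵢⱼ.
Pair separations: r₁₂ = 0.160 m.
U = (2.47) = 2.47 J.

2.47 J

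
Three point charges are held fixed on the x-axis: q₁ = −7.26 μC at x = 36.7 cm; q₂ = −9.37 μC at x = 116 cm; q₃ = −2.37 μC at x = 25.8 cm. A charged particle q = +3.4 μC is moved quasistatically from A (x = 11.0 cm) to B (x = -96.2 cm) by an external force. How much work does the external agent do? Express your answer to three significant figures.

1.26 J

For quasistatic motion the external work equals the change in potential energy: W_ext = qΔV = q(V_B − V_A).
At A: distances to the source charges are 0.257 m, 1.05 m, 0.148 m; V_A = Σ kqᵢ/rᵢ = -4.78×10⁵ V.
At B: distances to the source charges are 1.33 m, 2.12 m, 1.22 m; V_B = Σ kqᵢ/rᵢ = -1.06×10⁵ V.
ΔV = V_B − V_A = 3.72×10⁵ V.
W_ext = qΔV = (3.40×10⁻⁶ C)(3.72×10⁵ V) = 1.26 J.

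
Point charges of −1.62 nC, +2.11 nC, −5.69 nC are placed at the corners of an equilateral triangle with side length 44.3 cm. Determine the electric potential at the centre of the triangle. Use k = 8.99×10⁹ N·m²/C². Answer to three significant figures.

-183 V

Electric potential is a scalar, so the contributions from each charge add algebraically: V = Σ kqᵢ/rᵢ.
The distance from each vertex to the centroid is a/√3 = 0.256 m.
V = k[(-1.62×10⁻⁹)/(0.256) + (2.11×10⁻⁹)/(0.256) + (-5.69×10⁻⁹)/(0.256)] = -183 V.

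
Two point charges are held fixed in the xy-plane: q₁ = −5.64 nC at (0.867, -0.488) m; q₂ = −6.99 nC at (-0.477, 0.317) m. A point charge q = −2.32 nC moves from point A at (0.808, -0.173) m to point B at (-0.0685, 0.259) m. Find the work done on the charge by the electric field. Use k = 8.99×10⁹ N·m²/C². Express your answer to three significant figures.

The work done by the electric force is W_field = −ΔU = −q(V_B − V_A) = q(V_A − V_B).
At A: distances to the source charges are 0.320 m, 1.38 m; V_A = Σ kqᵢ/rᵢ = -204 V.
At B: distances to the source charges are 1.20 m, 0.413 m; V_B = Σ kqᵢ/rᵢ = -195 V.
ΔV = V_B − V_A = 9.25 V.
W_field = −qΔV = −(-2.32×10⁻⁹ C)(9.25 V) = 2.15×10⁻⁸ J.

2.15×10⁻⁸ J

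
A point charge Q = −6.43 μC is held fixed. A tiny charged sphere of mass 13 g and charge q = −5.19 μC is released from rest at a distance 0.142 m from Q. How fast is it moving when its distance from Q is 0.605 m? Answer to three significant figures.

Only the electrostatic force acts, so mechanical energy is conserved: ½mv² = U₁ − U₂ = kQq(1/r₁ − 1/r₂).
U₁ − U₂ = (8.99×10⁹ N·m²/C²)(-6.43×10⁻⁶ C)(-5.19×10⁻⁶ C)(1/0.142 − 1/0.605) = 1.62 J.
v = √(2·1.62/0.0130) = 15.8 m/s.

15.8 m/s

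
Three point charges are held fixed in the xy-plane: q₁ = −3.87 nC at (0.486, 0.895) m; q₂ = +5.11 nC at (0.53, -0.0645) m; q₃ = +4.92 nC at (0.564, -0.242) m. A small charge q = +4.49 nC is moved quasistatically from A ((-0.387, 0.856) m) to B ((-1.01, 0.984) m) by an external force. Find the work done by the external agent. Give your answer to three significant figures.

-1.07×10⁻⁸ J

For quasistatic motion the external work equals the change in potential energy: W_ext = qΔV = q(V_B − V_A).
At A: distances to the source charges are 0.874 m, 1.30 m, 1.45 m; V_A = Σ kqᵢ/rᵢ = 26.0 V.
At B: distances to the source charges are 1.50 m, 1.86 m, 2.00 m; V_B = Σ kqᵢ/rᵢ = 23.6 V.
ΔV = V_B − V_A = -2.38 V.
W_ext = qΔV = (4.49×10⁻⁹ C)(-2.38 V) = -1.07×10⁻⁸ J.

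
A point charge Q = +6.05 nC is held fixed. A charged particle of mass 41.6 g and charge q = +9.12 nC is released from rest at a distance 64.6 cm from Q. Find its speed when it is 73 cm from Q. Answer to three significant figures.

Only the electrostatic force acts, so mechanical energy is conserved: ½mv² = U₁ − U₂ = kQq(1/r₁ − 1/r₂).
U₁ − U₂ = (8.99×10⁹ N·m²/C²)(6.05×10⁻⁹ C)(9.12×10⁻⁹ C)(1/0.646 − 1/0.730) = 8.84×10⁻⁸ J.
v = √(2·8.84×10⁻⁸/0.0416) = 2.06×10⁻³ m/s.

2.06×10⁻³ m/s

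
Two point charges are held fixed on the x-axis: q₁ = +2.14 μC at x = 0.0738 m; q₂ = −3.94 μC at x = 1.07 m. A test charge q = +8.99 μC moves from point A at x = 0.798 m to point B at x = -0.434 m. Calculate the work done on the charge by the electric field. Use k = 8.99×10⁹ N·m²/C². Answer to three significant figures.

The work done by the electric force is W_field = −ΔU = −q(V_B − V_A) = q(V_A − V_B).
At A: distances to the source charges are 0.724 m, 0.272 m; V_A = Σ kqᵢ/rᵢ = -1.04×10⁵ V.
At B: distances to the source charges are 0.508 m, 1.50 m; V_B = Σ kqᵢ/rᵢ = 1.43×10⁴ V.
ΔV = V_B − V_A = 1.18×10⁵ V.
W_field = −qΔV = −(8.99×10⁻⁶ C)(1.18×10⁵ V) = -1.06 J.

-1.06 J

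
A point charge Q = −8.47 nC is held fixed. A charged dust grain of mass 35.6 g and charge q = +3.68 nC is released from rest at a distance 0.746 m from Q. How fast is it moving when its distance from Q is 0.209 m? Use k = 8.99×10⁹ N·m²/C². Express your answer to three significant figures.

Only the electrostatic force acts, so mechanical energy is conserved: ½mv² = U₁ − U₂ = kQq(1/r₁ − 1/r₂).
U₁ − U₂ = (8.99×10⁹ N·m²/C²)(-8.47×10⁻⁹ C)(3.68×10⁻⁹ C)(1/0.746 − 1/0.209) = 9.65×10⁻⁷ J.
v = √(2·9.65×10⁻⁷/0.0356) = 7.36×10⁻³ m/s.

7.36×10⁻³ m/s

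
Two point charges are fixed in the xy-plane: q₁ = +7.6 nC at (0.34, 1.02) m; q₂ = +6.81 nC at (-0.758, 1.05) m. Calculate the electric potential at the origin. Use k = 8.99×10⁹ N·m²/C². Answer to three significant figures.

111 V

The total potential is the scalar sum of each charge's contribution, V = Σ kqᵢ/rᵢ.
Distances from the field point to each charge: r₁ = 1.08 m, r₂ = 1.30 m.
V = k[(7.60×10⁻⁹)/(1.08) + (6.81×10⁻⁹)/(1.30)] = 111 V.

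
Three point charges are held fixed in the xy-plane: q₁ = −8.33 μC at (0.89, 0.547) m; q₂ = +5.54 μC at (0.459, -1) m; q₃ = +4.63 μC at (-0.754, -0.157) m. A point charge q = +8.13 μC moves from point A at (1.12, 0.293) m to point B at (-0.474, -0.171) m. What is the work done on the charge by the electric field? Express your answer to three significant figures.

-2.46 J

The work done by the electric force is W_field = −ΔU = −q(V_B − V_A) = q(V_A − V_B).
At A: distances to the source charges are 0.343 m, 1.45 m, 1.93 m; V_A = Σ kqᵢ/rᵢ = -1.63×10⁵ V.
At B: distances to the source charges are 1.54 m, 1.25 m, 0.280 m; V_B = Σ kqᵢ/rᵢ = 1.40×10⁵ V.
ΔV = V_B − V_A = 3.02×10⁵ V.
W_field = −qΔV = −(8.13×10⁻⁶ C)(3.02×10⁵ V) = -2.46 J.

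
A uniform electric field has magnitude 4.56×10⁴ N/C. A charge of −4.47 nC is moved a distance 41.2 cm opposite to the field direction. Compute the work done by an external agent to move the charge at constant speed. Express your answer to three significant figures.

-8.40×10⁻⁵ J

The potential change for a displacement 41.2 cm opposite to the field direction is ΔV = +Ed = 1.88×10⁴ V.
W_ext = qΔV = -8.40×10⁻⁵ J.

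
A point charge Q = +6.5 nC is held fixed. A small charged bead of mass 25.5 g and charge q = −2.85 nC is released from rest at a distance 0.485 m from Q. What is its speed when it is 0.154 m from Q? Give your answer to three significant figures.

Only the electrostatic force acts, so mechanical energy is conserved: ½mv² = U₁ − U₂ = kQq(1/r₁ − 1/r₂).
U₁ − U₂ = (8.99×10⁹ N·m²/C²)(6.50×10⁻⁹ C)(-2.85×10⁻⁹ C)(1/0.485 − 1/0.154) = 7.38×10⁻⁷ J.
v = √(2·7.38×10⁻⁷/0.0255) = 7.61×10⁻³ m/s.

7.61×10⁻³ m/s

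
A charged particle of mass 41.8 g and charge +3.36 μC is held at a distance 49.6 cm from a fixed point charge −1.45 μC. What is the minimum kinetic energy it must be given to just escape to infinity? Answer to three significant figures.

0.0883 J

To just escape, total mechanical energy must reach zero at infinity: ½mv²_min + U = 0, so ½mv²_min = −U = |kQq|/r.
|U| = |kQq|/r = (8.99×10⁹ N·m²/C²)(1.45×10⁻⁶)(3.36×10⁻⁶)/(0.496) = 0.0883 J.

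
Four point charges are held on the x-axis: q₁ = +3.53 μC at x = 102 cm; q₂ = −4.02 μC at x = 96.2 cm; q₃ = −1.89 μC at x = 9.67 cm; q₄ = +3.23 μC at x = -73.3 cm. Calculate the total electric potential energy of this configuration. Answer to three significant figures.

-2.26 J

The assembly work is the sum of pairwise potential energies, U = Σ_{i<j} kqᵢqⱼ/rᵢⱼ.
Pair separations: r₁₂ = 0.0580 m, r₁₃ = 0.923 m, r₁₄ = 1.75 m, r₂₃ = 0.865 m, r₂₄ = 1.70 m, r₃₄ = 0.830 m.
Summing all 6 pair terms gives U = -2.26 J.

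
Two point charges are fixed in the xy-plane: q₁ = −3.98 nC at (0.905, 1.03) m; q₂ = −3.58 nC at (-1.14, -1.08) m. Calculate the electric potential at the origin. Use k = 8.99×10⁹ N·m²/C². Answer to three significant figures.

-46.6 V

Electric potential is a scalar, so the contributions from each charge add algebraically: V = Σ kqᵢ/rᵢ.
Distances from the field point to each charge: r₁ = 1.37 m, r₂ = 1.57 m.
V = k[(-3.98×10⁻⁹)/(1.37) + (-3.58×10⁻⁹)/(1.57)] = -46.6 V.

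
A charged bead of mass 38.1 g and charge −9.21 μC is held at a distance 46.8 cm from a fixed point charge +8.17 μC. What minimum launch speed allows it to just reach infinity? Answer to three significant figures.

8.71 m/s

To just escape, total mechanical energy must reach zero at infinity: ½mv²_min + U = 0, so ½mv²_min = −U = |kQq|/r.
|U| = |kQq|/r = (8.99×10⁹ N·m²/C²)(8.17×10⁻⁶)(9.21×10⁻⁶)/(0.468) = 1.45 J.
v_min = √(2|U|/m) = √(2·1.45/0.0381) = 8.71 m/s.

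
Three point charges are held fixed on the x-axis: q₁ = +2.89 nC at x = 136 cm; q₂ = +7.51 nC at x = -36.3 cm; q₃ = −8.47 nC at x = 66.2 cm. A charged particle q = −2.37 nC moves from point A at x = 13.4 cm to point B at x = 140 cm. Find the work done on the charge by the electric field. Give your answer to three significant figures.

The work done by the electric force is W_field = −ΔU = −q(V_B − V_A) = q(V_A − V_B).
At A: distances to the source charges are 1.23 m, 0.497 m, 0.528 m; V_A = Σ kqᵢ/rᵢ = 12.8 V.
At B: distances to the source charges are 0.0400 m, 1.76 m, 0.738 m; V_B = Σ kqᵢ/rᵢ = 585 V.
ΔV = V_B − V_A = 572 V.
W_field = −qΔV = −(-2.37×10⁻⁹ C)(572 V) = 1.36×10⁻⁶ J.

1.36×10⁻⁶ J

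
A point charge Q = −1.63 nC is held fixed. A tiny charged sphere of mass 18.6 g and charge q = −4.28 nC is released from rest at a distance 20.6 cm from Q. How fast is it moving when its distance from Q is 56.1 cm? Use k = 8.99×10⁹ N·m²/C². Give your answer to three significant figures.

Only the electrostatic force acts, so mechanical energy is conserved: ½mv² = U₁ − U₂ = kQq(1/r₁ − 1/r₂).
U₁ − U₂ = (8.99×10⁹ N·m²/C²)(-1.63×10⁻⁹ C)(-4.28×10⁻⁹ C)(1/0.206 − 1/0.561) = 1.93×10⁻⁷ J.
v = √(2·1.93×10⁻⁷/0.0186) = 4.55×10⁻³ m/s.

4.55×10⁻³ m/s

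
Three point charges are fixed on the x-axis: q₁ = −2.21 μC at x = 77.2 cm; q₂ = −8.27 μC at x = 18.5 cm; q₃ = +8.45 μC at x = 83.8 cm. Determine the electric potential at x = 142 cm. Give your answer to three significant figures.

Electric potential is a scalar, so the contributions from each charge add algebraically: V = Σ kqᵢ/rᵢ.
Distances from the field point to each charge: r₁ = 0.648 m, r₂ = 1.23 m, r₃ = 0.582 m.
V = k[(-2.21×10⁻⁶)/(0.648) + (-8.27×10⁻⁶)/(1.23) + (8.45×10⁻⁶)/(0.582)] = 3.97×10⁴ V.

3.97×10⁴ V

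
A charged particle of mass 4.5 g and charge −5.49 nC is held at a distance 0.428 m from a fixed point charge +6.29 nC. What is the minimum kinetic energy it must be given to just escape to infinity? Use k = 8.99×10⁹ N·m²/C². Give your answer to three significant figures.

7.25×10⁻⁷ J

To just escape, total mechanical energy must reach zero at infinity: ½mv²_min + U = 0, so ½mv²_min = −U = |kQq|/r.
|U| = |kQq|/r = (8.99×10⁹ N·m²/C²)(6.29×10⁻⁹)(5.49×10⁻⁹)/(0.428) = 7.25×10⁻⁷ J.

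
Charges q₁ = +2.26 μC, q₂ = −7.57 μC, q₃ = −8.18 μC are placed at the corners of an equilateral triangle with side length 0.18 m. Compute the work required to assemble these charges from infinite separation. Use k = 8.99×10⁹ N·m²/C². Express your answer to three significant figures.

The assembly work is the sum of pairwise potential energies, U = Σ_{i<j} kqᵢqⱼ/rᵢⱼ.
All three pair separations equal the side length, 0.180 m.
U = (-0.854) + (-0.923) + (3.09) = 1.31 J.

1.31 J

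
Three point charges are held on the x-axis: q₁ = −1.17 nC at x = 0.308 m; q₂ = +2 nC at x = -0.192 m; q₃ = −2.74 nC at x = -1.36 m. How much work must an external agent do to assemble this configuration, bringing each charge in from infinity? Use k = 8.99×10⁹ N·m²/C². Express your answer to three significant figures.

The assembly work is the sum of pairwise potential energies, U = Σ_{i<j} kqᵢqⱼ/rᵢⱼ.
Pair separations: r₁₂ = 0.500 m, r₁₃ = 1.67 m, r₂₃ = 1.17 m.
U = (-4.21×10⁻⁸) + (1.73×10⁻⁸) + (-4.22×10⁻⁸) = -6.70×10⁻⁸ J.

-6.70×10⁻⁸ J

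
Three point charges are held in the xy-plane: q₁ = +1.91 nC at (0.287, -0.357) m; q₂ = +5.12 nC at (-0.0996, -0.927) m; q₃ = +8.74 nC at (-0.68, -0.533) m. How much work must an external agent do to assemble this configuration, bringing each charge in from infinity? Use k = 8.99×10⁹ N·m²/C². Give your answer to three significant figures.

The assembly work is the sum of pairwise potential energies, U = Σ_{i<j} kqᵢqⱼ/rᵢⱼ.
Pair separations: r₁₂ = 0.689 m, r₁₃ = 0.983 m, r₂₃ = 0.701 m.
U = (1.28×10⁻⁷) + (1.53×10⁻⁷) + (5.73×10⁻⁷) = 8.54×10⁻⁷ J.

8.54×10⁻⁷ J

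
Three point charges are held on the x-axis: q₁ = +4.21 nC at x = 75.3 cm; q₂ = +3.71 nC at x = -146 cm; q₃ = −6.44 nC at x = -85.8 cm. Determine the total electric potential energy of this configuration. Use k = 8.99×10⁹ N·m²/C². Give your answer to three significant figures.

The assembly work is the sum of pairwise potential energies, U = Σ_{i<j} kqᵢqⱼ/rᵢⱼ.
Pair separations: r₁₂ = 2.21 m, r₁₃ = 1.61 m, r₂₃ = 0.602 m.
U = (6.35×10⁻⁸) + (-1.51×10⁻⁷) + (-3.57×10⁻⁷) = -4.45×10⁻⁷ J.

-4.45×10⁻⁷ J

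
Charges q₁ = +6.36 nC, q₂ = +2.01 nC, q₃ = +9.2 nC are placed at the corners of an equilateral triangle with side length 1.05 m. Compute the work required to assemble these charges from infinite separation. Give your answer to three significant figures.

The work to assemble the configuration equals its total potential energy, U = Σ kqᵢqⱼ/rᵢⱼ over all pairs.
All three pair separations equal the side length, 1.05 m.
U = (1.09×10⁻⁷) + (5.01×10⁻⁷) + (1.58×10⁻⁷) = 7.69×10⁻⁷ J.

7.69×10⁻⁷ J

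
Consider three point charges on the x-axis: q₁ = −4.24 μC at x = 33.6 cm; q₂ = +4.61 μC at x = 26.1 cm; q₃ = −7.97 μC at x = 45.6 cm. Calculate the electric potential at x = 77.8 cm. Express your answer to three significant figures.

The total potential is the scalar sum of each charge's contribution, V = Σ kqᵢ/rᵢ.
Distances from the field point to each charge: r₁ = 0.442 m, r₂ = 0.517 m, r₃ = 0.322 m.
V = k[(-4.24×10⁻⁶)/(0.442) + (4.61×10⁻⁶)/(0.517) + (-7.97×10⁻⁶)/(0.322)] = -2.29×10⁵ V.

-2.29×10⁵ V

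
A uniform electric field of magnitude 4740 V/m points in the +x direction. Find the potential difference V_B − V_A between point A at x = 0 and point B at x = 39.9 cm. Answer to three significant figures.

-1890 V

In a uniform field, potential decreases in the direction of E: V_B − V_A = −E·Δx.
V_B − V_A = −(4740 V/m)(0.399 m) = -1890 V.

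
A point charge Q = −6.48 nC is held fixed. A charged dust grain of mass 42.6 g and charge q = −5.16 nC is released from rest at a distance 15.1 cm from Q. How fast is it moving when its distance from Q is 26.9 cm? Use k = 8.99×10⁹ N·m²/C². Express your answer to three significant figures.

Only the electrostatic force acts, so mechanical energy is conserved: ½mv² = U₁ − U₂ = kQq(1/r₁ − 1/r₂).
U₁ − U₂ = (8.99×10⁹ N·m²/C²)(-6.48×10⁻⁹ C)(-5.16×10⁻⁹ C)(1/0.151 − 1/0.269) = 8.73×10⁻⁷ J.
v = √(2·8.73×10⁻⁷/0.0426) = 6.40×10⁻³ m/s.

6.40×10⁻³ m/s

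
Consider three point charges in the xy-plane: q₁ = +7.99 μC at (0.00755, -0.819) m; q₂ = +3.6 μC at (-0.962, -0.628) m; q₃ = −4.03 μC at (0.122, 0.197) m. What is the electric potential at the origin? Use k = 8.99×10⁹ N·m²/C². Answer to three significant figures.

-4.05×10⁴ V

Electric potential is a scalar, so the contributions from each charge add algebraically: V = Σ kqᵢ/rᵢ.
Distances from the field point to each charge: r₁ = 0.819 m, r₂ = 1.15 m, r₃ = 0.232 m.
V = k[(7.99×10⁻⁶)/(0.819) + (3.60×10⁻⁶)/(1.15) + (-4.03×10⁻⁶)/(0.232)] = -4.05×10⁴ V.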